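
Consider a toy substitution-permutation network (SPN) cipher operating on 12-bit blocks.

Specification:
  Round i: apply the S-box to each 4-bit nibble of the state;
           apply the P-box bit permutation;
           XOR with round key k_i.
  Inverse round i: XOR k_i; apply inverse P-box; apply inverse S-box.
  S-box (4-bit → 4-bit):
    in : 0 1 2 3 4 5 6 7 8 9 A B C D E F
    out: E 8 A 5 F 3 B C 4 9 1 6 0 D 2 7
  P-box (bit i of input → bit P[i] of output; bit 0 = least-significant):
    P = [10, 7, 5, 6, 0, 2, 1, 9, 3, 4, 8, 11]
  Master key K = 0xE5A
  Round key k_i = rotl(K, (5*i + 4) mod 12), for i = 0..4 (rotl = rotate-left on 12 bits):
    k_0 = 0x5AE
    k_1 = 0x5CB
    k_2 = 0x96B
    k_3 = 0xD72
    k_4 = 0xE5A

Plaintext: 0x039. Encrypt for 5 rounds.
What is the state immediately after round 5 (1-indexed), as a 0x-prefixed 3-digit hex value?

0x4AF

s_0 = plaintext = 0x039
s_1 = Round(s_0, k_0) = 0x8FD
s_2 = Round(s_1, k_1) = 0x0AC
s_3 = Round(s_2, k_2) = 0x07A
s_4 = Round(s_3, k_3) = 0x260
s_5 = Round(s_4, k_4) = 0x4AF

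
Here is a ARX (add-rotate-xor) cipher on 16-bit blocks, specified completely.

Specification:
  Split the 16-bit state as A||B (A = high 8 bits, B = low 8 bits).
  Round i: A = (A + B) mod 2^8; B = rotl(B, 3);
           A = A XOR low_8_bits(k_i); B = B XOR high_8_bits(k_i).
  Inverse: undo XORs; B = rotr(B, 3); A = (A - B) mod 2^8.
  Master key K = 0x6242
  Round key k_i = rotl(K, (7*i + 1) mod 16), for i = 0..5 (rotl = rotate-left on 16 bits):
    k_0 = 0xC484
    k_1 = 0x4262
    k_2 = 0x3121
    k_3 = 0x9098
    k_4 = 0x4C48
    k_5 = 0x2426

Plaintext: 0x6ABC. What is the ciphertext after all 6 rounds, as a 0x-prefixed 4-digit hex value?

s_0 = plaintext = 0x6ABC
s_1 = Round(s_0, k_0) = 0xA221
s_2 = Round(s_1, k_1) = 0xA14B
s_3 = Round(s_2, k_2) = 0xCD6B
s_4 = Round(s_3, k_3) = 0xA0CB
s_5 = Round(s_4, k_4) = 0x2312
s_6 = Round(s_5, k_5) = 0x13B4

0x13B4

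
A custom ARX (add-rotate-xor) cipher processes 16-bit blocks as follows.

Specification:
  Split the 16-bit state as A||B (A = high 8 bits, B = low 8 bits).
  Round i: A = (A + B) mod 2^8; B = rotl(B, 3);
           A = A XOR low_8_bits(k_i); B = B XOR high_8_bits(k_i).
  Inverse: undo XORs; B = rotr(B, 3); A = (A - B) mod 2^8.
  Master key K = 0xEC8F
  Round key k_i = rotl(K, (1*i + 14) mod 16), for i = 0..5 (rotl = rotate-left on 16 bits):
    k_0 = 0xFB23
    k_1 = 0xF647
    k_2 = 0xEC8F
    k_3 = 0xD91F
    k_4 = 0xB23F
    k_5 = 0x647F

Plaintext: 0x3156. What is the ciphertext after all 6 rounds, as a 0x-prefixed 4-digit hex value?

0x0095

s_0 = plaintext = 0x3156
s_1 = Round(s_0, k_0) = 0xA449
s_2 = Round(s_1, k_1) = 0xAABC
s_3 = Round(s_2, k_2) = 0xE909
s_4 = Round(s_3, k_3) = 0xED91
s_5 = Round(s_4, k_4) = 0x413E
s_6 = Round(s_5, k_5) = 0x0095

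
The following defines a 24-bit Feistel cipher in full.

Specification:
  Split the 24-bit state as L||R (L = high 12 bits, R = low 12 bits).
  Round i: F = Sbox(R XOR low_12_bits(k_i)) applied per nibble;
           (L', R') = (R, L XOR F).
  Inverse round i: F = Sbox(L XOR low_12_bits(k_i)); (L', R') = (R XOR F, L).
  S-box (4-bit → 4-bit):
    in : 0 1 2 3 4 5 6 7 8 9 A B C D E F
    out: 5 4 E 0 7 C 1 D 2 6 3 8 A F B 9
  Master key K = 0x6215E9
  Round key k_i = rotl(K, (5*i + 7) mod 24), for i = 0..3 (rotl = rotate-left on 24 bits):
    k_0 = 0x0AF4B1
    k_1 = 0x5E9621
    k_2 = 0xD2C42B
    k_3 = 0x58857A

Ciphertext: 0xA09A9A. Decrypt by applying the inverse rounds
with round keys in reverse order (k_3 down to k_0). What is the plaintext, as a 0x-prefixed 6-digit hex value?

0x789740

s_0 = ciphertext = 0xA09A9A
s_1 = InvRound(s_0, k_3) = 0x34AA09
s_2 = InvRound(s_1, k_2) = 0x71D34A
s_3 = InvRound(s_2, k_1) = 0x74071D
s_4 = InvRound(s_3, k_0) = 0x789740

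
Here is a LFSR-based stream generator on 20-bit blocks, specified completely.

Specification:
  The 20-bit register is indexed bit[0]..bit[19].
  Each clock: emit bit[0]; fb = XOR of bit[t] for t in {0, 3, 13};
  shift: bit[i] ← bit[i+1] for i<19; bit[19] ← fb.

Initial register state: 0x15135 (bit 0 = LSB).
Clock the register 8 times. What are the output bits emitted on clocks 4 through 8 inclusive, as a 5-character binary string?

reg_0 = 0x15135
clock 1: out=1, reg = 0x8A89A
clock 2: out=0, reg = 0x4544D
clock 3: out=1, reg = 0x22A26
clock 4: out=0, reg = 0x91513
clock 5: out=1, reg = 0xC8A89
clock 6: out=1, reg = 0x64544
clock 7: out=0, reg = 0x322A2
clock 8: out=0, reg = 0x99151

01100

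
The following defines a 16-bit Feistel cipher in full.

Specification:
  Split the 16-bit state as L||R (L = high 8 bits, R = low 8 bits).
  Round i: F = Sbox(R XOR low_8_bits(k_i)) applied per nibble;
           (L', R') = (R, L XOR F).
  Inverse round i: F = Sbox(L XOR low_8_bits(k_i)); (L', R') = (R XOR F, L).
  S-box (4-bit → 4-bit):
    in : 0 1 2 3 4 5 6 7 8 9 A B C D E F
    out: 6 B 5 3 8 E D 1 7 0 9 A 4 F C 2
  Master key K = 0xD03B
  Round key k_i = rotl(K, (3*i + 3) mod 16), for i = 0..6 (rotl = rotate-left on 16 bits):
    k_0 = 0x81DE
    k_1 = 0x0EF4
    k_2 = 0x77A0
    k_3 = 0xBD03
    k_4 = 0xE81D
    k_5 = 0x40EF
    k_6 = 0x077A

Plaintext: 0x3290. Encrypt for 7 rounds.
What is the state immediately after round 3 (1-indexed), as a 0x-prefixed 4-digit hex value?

0x191E

s_0 = plaintext = 0x3290
s_1 = Round(s_0, k_0) = 0x90BE
s_2 = Round(s_1, k_1) = 0xBE19
s_3 = Round(s_2, k_2) = 0x191E
s_4 = Round(s_3, k_3) = 0x1EA6
s_5 = Round(s_4, k_4) = 0xA6B4
s_6 = Round(s_5, k_5) = 0xB44C
s_7 = Round(s_6, k_6) = 0x4C89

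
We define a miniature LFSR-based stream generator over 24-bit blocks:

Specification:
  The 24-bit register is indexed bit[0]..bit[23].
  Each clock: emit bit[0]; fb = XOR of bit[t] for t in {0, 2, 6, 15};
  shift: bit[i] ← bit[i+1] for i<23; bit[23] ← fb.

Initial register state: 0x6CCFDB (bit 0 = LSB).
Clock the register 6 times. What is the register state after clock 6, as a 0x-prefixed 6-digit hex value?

reg_0 = 0x6CCFDB
clock 1: out=1, reg = 0xB667ED
clock 2: out=1, reg = 0xDB33F6
clock 3: out=0, reg = 0x6D99FB
clock 4: out=1, reg = 0xB6CCFD
clock 5: out=1, reg = 0x5B667E
clock 6: out=0, reg = 0x2DB33F

0x2DB33F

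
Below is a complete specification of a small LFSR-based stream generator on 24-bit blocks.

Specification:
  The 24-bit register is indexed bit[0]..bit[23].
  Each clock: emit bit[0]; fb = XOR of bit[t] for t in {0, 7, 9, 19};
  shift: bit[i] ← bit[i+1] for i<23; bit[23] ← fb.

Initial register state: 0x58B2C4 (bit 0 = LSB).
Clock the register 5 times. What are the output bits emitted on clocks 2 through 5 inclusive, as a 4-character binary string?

reg_0 = 0x58B2C4
clock 1: out=0, reg = 0xAC5962
clock 2: out=0, reg = 0xD62CB1
clock 3: out=1, reg = 0x6B1658
clock 4: out=0, reg = 0x358B2C
clock 5: out=0, reg = 0x9AC596

0100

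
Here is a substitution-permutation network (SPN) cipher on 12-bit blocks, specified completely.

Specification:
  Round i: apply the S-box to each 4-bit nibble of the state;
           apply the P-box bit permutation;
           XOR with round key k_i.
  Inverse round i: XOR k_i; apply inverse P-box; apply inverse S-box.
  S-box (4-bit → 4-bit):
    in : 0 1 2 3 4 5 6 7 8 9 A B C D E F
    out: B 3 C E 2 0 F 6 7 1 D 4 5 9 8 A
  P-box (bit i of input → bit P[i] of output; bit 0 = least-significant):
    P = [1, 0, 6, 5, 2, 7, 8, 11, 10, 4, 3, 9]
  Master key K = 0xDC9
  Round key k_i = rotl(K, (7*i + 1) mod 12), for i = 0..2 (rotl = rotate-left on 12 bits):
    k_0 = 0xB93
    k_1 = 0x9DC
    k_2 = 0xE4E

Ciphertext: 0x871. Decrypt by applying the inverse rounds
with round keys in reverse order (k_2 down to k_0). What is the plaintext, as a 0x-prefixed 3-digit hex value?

s_0 = ciphertext = 0x871
s_1 = InvRound(s_0, k_2) = 0x690
s_2 = InvRound(s_1, k_1) = 0xAAB
s_3 = InvRound(s_2, k_0) = 0x7BE

0x7BE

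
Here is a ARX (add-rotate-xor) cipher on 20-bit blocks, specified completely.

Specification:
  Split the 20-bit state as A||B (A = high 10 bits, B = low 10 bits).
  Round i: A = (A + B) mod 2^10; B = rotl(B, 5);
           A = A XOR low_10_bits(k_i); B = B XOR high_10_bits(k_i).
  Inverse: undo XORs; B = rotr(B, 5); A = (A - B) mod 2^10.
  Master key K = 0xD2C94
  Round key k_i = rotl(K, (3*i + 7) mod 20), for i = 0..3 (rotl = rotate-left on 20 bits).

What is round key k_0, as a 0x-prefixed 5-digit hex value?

K = 0xD2C94
k_0 = rotl(K, (3*0+7) mod 20) = rotl(K, 7) = 0x64A69

0x64A69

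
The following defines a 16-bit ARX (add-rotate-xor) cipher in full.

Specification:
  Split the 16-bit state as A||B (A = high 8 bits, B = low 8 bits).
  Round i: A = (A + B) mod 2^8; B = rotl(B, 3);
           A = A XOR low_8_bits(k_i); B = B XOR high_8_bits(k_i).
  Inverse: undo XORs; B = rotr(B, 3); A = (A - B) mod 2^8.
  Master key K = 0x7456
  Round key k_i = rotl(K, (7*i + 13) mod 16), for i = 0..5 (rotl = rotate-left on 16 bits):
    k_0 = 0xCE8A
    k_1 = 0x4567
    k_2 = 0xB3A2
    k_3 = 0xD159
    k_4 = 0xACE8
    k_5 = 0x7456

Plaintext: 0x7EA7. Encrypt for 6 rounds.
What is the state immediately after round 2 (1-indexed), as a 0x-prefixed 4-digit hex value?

0xC5DA

s_0 = plaintext = 0x7EA7
s_1 = Round(s_0, k_0) = 0xAFF3
s_2 = Round(s_1, k_1) = 0xC5DA
s_3 = Round(s_2, k_2) = 0x3D65
s_4 = Round(s_3, k_3) = 0xFBFA
s_5 = Round(s_4, k_4) = 0x1D7B
s_6 = Round(s_5, k_5) = 0xCEAF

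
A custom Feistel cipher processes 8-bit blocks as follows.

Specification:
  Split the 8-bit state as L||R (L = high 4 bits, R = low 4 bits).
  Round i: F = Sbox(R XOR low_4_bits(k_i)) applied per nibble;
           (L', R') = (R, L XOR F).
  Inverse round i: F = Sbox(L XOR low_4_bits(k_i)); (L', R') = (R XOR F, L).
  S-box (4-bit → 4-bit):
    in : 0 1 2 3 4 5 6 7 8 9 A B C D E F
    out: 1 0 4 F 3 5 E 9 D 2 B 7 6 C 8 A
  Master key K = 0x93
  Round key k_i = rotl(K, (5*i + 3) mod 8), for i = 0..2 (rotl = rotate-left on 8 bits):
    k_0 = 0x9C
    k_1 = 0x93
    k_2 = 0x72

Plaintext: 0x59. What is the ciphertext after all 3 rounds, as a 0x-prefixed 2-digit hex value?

s_0 = plaintext = 0x59
s_1 = Round(s_0, k_0) = 0x90
s_2 = Round(s_1, k_1) = 0x06
s_3 = Round(s_2, k_2) = 0x63

0x63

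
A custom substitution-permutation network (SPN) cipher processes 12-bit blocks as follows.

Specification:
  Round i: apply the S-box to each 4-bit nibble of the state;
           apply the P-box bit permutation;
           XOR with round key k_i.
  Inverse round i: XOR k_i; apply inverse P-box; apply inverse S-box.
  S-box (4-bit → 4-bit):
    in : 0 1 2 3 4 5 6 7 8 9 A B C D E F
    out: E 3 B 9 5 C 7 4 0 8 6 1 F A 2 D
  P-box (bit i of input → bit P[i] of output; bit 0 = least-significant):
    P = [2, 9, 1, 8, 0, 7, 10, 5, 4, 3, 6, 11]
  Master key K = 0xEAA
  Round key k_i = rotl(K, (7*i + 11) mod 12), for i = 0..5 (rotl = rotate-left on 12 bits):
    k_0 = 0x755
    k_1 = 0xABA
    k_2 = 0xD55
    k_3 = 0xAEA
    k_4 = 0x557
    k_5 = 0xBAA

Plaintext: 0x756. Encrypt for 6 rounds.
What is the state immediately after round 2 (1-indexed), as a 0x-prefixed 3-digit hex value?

s_0 = plaintext = 0x756
s_1 = Round(s_0, k_0) = 0x133
s_2 = Round(s_1, k_1) = 0xB87
s_3 = Round(s_2, k_2) = 0xD47
s_4 = Round(s_3, k_3) = 0x6E1
s_5 = Round(s_4, k_4) = 0x78B
s_6 = Round(s_5, k_5) = 0xBEE

0xB87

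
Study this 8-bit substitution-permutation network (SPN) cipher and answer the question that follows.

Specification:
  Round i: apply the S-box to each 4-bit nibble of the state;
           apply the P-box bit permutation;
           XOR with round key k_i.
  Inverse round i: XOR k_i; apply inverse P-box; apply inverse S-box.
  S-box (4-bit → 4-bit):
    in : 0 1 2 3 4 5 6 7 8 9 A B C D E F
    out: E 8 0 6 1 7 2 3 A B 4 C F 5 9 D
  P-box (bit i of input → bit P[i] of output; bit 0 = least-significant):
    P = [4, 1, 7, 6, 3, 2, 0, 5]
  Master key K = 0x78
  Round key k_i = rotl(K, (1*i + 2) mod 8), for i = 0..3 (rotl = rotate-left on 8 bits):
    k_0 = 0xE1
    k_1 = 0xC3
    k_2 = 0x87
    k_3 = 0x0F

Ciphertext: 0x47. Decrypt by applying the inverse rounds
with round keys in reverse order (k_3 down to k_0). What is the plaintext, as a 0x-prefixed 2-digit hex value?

s_0 = ciphertext = 0x47
s_1 = InvRound(s_0, k_3) = 0x41
s_2 = InvRound(s_1, k_2) = 0x60
s_3 = InvRound(s_2, k_1) = 0xB3
s_4 = InvRound(s_3, k_0) = 0x29

0x29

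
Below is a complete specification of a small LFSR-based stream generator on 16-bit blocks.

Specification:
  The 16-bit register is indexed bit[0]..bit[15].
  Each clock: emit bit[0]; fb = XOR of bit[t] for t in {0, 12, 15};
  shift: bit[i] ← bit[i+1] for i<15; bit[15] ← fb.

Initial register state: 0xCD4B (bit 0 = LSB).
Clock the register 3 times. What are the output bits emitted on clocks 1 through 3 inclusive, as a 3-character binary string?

reg_0 = 0xCD4B
clock 1: out=1, reg = 0x66A5
clock 2: out=1, reg = 0xB352
clock 3: out=0, reg = 0x59A9

110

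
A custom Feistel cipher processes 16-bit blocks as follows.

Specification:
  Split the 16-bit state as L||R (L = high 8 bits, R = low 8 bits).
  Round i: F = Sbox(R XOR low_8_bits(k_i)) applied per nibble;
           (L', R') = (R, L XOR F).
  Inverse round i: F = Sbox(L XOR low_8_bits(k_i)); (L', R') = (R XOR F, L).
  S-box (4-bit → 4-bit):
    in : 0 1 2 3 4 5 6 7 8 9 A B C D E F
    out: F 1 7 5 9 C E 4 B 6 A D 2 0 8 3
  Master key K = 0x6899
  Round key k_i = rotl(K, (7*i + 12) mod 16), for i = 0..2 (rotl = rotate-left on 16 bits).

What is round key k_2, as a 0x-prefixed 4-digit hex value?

K = 0x6899
k_0 = rotl(K, (7*0+12) mod 16) = rotl(K, 12) = 0x9689
k_1 = rotl(K, (7*1+12) mod 16) = rotl(K, 3) = 0x44CB
k_2 = rotl(K, (7*2+12) mod 16) = rotl(K, 10) = 0x65A2

0x65A2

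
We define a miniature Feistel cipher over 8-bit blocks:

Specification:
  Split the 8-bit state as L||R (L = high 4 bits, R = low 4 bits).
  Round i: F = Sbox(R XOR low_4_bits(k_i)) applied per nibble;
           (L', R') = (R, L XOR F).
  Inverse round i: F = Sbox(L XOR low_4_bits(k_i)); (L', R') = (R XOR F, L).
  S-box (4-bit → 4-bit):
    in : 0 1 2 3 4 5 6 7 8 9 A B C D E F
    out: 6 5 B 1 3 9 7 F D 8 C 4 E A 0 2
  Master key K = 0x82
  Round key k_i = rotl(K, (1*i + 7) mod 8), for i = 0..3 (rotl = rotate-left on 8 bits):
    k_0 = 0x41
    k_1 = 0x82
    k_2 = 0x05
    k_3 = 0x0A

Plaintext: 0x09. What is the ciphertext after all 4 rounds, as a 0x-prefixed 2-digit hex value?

s_0 = plaintext = 0x09
s_1 = Round(s_0, k_0) = 0x9D
s_2 = Round(s_1, k_1) = 0xDB
s_3 = Round(s_2, k_2) = 0xBD
s_4 = Round(s_3, k_3) = 0xD4

0xD4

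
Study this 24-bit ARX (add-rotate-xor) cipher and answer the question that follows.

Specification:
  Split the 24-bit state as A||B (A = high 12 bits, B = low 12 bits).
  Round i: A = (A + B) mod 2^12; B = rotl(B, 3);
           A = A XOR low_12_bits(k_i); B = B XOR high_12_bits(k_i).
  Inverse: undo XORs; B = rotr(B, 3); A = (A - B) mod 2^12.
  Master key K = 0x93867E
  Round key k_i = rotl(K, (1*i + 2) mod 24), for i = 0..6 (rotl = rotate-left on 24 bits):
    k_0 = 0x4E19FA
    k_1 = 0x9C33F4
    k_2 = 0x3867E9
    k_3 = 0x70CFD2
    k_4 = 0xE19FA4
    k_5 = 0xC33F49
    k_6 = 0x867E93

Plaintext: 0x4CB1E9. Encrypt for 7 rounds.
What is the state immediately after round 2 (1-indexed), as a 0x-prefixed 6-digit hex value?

0x90348E

s_0 = plaintext = 0x4CB1E9
s_1 = Round(s_0, k_0) = 0xF4EBA9
s_2 = Round(s_1, k_1) = 0x90348E
s_3 = Round(s_2, k_2) = 0xA787F4
s_4 = Round(s_3, k_3) = 0xDBE8AF
s_5 = Round(s_4, k_4) = 0x9C9B65
s_6 = Round(s_5, k_5) = 0xA6771E
s_7 = Round(s_6, k_6) = 0xF16094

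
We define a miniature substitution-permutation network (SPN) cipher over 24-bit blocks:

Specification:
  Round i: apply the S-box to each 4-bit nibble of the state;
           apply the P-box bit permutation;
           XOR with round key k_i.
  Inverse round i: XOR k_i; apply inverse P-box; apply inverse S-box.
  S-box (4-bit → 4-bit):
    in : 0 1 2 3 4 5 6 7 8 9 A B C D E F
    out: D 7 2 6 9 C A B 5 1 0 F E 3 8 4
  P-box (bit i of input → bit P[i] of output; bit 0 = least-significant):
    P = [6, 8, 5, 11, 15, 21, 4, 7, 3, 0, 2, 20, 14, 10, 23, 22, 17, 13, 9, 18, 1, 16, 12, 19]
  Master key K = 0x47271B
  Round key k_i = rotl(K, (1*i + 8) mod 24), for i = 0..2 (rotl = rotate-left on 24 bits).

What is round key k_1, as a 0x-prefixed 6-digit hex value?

K = 0x47271B
k_0 = rotl(K, (1*0+8) mod 24) = rotl(K, 8) = 0x271B47
k_1 = rotl(K, (1*1+8) mod 24) = rotl(K, 9) = 0x4E368E

0x4E368E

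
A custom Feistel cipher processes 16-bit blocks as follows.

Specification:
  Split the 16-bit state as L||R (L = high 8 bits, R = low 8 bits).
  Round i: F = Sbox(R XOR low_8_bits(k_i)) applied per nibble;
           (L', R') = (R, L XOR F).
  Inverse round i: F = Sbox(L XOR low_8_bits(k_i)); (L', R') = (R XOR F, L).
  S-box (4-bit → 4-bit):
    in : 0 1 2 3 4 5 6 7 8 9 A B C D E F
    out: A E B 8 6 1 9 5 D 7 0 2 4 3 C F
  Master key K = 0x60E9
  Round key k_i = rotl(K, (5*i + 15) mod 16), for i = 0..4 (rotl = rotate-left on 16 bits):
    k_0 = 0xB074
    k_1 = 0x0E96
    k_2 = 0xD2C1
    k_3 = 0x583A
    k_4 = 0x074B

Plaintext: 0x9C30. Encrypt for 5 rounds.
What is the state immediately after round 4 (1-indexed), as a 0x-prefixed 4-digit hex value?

0x6BBA

s_0 = plaintext = 0x9C30
s_1 = Round(s_0, k_0) = 0x30FA
s_2 = Round(s_1, k_1) = 0xFAA4
s_3 = Round(s_2, k_2) = 0xA46B
s_4 = Round(s_3, k_3) = 0x6BBA
s_5 = Round(s_4, k_4) = 0xBA95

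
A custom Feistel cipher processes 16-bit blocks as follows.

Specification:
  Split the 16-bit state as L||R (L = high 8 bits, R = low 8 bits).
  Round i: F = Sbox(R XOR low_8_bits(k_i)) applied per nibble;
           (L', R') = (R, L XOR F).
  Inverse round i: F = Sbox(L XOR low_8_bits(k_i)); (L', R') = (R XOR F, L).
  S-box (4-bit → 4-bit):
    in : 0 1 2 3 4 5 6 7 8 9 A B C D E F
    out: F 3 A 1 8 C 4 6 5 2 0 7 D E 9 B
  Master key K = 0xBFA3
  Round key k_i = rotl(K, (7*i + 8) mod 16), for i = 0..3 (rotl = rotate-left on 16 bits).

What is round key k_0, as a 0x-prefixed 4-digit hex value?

0xA3BF

K = 0xBFA3
k_0 = rotl(K, (7*0+8) mod 16) = rotl(K, 8) = 0xA3BF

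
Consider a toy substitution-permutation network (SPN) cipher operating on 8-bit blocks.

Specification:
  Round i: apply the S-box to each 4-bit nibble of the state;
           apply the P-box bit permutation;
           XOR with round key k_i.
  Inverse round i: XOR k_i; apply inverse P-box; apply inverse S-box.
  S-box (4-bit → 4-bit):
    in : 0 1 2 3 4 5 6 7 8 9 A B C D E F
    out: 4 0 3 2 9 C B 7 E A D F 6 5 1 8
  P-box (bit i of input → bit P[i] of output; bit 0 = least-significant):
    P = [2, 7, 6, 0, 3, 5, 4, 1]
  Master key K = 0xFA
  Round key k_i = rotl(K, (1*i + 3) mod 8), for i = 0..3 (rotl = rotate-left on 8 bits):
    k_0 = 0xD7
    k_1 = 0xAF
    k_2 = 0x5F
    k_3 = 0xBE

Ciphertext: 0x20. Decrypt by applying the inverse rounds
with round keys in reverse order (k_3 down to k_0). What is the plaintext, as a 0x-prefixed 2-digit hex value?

0x0C

s_0 = ciphertext = 0x20
s_1 = InvRound(s_0, k_3) = 0xA2
s_2 = InvRound(s_1, k_2) = 0x7B
s_3 = InvRound(s_2, k_1) = 0x07
s_4 = InvRound(s_3, k_0) = 0x0C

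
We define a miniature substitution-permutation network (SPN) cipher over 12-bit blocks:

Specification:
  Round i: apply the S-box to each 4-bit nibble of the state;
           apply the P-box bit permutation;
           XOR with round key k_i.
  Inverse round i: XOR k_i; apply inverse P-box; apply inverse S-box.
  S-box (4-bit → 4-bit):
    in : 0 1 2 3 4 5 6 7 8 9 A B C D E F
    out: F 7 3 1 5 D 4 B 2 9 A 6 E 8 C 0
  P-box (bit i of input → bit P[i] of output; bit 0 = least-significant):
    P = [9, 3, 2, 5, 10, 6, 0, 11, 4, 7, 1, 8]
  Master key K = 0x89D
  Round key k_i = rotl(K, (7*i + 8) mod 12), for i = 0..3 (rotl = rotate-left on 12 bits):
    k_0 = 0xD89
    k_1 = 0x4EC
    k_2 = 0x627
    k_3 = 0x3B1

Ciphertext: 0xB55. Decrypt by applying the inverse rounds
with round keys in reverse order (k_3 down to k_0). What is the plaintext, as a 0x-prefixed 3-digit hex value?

s_0 = ciphertext = 0xB55
s_1 = InvRound(s_0, k_3) = 0x8AE
s_2 = InvRound(s_1, k_2) = 0x852
s_3 = InvRound(s_2, k_1) = 0x19C
s_4 = InvRound(s_3, k_0) = 0x356

0x356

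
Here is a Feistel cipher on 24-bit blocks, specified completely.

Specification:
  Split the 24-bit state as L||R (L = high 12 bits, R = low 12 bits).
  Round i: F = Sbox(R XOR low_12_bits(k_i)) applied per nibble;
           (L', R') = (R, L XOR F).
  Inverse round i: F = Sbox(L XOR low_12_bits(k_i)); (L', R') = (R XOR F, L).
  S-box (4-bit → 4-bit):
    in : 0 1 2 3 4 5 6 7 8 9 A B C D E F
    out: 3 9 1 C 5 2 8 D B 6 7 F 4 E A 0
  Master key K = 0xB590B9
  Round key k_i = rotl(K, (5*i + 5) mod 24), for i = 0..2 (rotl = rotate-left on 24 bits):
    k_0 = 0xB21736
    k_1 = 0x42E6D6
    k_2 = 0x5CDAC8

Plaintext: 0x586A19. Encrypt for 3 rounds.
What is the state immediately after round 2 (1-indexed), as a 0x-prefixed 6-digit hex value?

s_0 = plaintext = 0x586A19
s_1 = Round(s_0, k_0) = 0xA19B96
s_2 = Round(s_1, k_1) = 0xB9644A
s_3 = Round(s_2, k_2) = 0x44A127

0xB9644A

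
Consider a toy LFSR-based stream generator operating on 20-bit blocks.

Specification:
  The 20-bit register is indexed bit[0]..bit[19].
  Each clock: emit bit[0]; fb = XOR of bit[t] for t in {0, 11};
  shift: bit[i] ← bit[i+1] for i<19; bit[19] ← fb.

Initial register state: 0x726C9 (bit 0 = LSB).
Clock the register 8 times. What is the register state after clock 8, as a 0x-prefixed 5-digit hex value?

reg_0 = 0x726C9
clock 1: out=1, reg = 0xB9364
clock 2: out=0, reg = 0x5C9B2
clock 3: out=0, reg = 0xAE4D9
clock 4: out=1, reg = 0xD726C
clock 5: out=0, reg = 0x6B936
clock 6: out=0, reg = 0xB5C9B
clock 7: out=1, reg = 0x5AE4D
clock 8: out=1, reg = 0x2D726

0x2D726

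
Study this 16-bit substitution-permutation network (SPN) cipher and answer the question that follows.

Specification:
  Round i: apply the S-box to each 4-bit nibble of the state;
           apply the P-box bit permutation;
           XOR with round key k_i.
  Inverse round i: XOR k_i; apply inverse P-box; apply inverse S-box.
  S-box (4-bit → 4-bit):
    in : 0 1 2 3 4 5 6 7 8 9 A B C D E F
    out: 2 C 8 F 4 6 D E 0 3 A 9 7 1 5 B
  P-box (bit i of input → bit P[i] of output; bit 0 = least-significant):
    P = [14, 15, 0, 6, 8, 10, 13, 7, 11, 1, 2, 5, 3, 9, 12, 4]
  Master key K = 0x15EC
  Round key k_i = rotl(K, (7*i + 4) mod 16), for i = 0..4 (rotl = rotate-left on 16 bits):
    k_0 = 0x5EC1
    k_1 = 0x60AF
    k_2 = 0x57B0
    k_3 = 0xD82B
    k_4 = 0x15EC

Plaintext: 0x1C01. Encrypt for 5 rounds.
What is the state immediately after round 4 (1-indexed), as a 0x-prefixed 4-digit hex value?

0x1CF9

s_0 = plaintext = 0x1C01
s_1 = Round(s_0, k_0) = 0x4296
s_2 = Round(s_1, k_1) = 0x35CE
s_3 = Round(s_2, k_2) = 0x20AF
s_4 = Round(s_3, k_3) = 0x1CF9
s_5 = Round(s_4, k_4) = 0xC87A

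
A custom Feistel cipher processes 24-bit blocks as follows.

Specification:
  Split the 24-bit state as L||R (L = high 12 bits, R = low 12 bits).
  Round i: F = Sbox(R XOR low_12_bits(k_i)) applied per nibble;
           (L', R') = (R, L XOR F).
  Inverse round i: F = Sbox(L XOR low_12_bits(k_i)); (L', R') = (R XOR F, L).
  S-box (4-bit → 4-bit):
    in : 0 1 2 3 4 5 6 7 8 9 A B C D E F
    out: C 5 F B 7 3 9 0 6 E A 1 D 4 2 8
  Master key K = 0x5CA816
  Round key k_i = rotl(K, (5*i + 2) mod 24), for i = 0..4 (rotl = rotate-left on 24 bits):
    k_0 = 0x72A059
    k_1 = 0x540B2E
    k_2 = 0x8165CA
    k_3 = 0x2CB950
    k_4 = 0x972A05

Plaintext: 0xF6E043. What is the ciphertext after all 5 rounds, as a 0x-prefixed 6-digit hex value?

0x3E1658

s_0 = plaintext = 0xF6E043
s_1 = Round(s_0, k_0) = 0x043334
s_2 = Round(s_1, k_1) = 0x334619
s_3 = Round(s_2, k_2) = 0x61987F
s_4 = Round(s_3, k_3) = 0x87F3E1
s_5 = Round(s_4, k_4) = 0x3E1658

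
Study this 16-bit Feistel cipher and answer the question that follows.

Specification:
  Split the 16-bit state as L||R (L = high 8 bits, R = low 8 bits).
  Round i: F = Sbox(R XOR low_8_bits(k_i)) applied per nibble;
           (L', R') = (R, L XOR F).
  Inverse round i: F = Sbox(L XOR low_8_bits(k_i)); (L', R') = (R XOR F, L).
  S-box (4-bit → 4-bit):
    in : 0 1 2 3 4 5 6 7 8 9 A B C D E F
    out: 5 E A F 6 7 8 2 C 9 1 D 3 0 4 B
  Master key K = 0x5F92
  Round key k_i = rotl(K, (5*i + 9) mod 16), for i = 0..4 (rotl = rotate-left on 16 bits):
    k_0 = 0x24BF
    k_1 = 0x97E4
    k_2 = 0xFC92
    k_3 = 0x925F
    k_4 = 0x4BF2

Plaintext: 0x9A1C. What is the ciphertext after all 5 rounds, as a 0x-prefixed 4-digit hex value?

0x59CD

s_0 = plaintext = 0x9A1C
s_1 = Round(s_0, k_0) = 0x1C85
s_2 = Round(s_1, k_1) = 0x8592
s_3 = Round(s_2, k_2) = 0x92D0
s_4 = Round(s_3, k_3) = 0xD059
s_5 = Round(s_4, k_4) = 0x59CD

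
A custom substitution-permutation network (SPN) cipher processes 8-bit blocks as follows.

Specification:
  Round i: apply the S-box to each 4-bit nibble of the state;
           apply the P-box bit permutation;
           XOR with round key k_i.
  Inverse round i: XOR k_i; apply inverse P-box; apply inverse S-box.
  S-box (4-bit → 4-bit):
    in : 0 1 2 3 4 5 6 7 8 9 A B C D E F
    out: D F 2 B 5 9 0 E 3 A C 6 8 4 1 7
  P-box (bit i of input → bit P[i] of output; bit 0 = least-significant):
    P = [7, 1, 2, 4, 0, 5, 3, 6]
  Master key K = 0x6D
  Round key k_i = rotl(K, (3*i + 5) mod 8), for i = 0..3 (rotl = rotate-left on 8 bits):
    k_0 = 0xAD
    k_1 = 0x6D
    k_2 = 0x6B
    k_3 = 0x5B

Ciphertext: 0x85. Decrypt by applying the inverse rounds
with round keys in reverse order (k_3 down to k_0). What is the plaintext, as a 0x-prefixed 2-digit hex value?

s_0 = ciphertext = 0x85
s_1 = InvRound(s_0, k_3) = 0xA1
s_2 = InvRound(s_1, k_2) = 0xA8
s_3 = InvRound(s_2, k_1) = 0x54
s_4 = InvRound(s_3, k_0) = 0x15

0x15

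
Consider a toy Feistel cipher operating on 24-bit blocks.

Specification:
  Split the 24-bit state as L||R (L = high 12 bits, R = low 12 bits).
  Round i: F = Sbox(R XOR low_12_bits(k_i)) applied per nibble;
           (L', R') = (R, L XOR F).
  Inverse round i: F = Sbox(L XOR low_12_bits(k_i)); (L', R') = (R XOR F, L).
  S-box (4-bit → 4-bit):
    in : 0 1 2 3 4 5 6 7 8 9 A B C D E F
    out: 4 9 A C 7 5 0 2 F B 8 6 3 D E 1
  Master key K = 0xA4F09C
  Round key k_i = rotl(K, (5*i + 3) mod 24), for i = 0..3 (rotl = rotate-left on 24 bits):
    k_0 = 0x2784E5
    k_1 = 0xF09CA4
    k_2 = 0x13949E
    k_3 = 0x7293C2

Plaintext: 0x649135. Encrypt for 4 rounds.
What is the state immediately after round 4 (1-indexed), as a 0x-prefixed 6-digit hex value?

s_0 = plaintext = 0x649135
s_1 = Round(s_0, k_0) = 0x13539D
s_2 = Round(s_1, k_1) = 0x39D0FE
s_3 = Round(s_2, k_2) = 0x0FE499
s_4 = Round(s_3, k_3) = 0x4992A8

0x4992A8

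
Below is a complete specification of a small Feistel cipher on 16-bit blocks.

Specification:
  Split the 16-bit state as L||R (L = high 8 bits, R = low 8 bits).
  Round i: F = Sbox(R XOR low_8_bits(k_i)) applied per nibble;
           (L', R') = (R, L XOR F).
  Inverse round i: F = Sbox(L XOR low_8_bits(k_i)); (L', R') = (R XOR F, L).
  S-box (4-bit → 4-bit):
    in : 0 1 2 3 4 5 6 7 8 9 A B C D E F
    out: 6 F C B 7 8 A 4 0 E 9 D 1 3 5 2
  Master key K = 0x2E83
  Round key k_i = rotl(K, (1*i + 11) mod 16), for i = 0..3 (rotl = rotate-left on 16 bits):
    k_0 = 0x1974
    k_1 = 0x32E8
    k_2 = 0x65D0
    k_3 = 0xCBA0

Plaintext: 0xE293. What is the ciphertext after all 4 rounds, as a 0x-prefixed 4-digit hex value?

s_0 = plaintext = 0xE293
s_1 = Round(s_0, k_0) = 0x93B6
s_2 = Round(s_1, k_1) = 0xB616
s_3 = Round(s_2, k_2) = 0x16AC
s_4 = Round(s_3, k_3) = 0xAC77

0xAC77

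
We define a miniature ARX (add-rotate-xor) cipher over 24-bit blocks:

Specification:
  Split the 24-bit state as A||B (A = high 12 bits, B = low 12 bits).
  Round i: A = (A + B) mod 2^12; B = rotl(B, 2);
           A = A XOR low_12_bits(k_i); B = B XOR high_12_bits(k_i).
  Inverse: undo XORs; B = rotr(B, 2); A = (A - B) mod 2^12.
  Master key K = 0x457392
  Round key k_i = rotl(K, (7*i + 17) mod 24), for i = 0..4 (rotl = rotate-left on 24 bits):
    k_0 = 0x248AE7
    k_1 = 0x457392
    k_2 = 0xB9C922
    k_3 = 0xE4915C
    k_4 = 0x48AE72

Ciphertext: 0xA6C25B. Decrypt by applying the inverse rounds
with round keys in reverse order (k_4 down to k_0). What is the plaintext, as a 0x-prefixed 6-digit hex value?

s_0 = ciphertext = 0xA6C25B
s_1 = InvRound(s_0, k_4) = 0xE6A5B4
s_2 = InvRound(s_1, k_3) = 0x8376FF
s_3 = InvRound(s_2, k_2) = 0x1BDF58
s_4 = InvRound(s_3, k_1) = 0x36CEC3
s_5 = InvRound(s_4, k_0) = 0xA69F22

0xA69F22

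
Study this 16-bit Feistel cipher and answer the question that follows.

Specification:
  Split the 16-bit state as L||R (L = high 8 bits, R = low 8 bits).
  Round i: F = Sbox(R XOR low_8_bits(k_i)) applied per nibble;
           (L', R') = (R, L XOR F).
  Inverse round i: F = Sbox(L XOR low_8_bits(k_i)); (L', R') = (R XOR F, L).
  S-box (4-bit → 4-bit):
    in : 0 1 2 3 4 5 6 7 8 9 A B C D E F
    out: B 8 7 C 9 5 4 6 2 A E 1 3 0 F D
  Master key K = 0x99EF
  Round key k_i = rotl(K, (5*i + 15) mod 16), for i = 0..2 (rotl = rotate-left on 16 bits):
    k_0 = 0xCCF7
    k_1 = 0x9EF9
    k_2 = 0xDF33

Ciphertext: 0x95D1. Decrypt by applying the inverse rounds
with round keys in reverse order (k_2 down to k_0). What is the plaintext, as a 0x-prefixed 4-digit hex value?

0x6DA6

s_0 = ciphertext = 0x95D1
s_1 = InvRound(s_0, k_2) = 0x3595
s_2 = InvRound(s_1, k_1) = 0xA635
s_3 = InvRound(s_2, k_0) = 0x6DA6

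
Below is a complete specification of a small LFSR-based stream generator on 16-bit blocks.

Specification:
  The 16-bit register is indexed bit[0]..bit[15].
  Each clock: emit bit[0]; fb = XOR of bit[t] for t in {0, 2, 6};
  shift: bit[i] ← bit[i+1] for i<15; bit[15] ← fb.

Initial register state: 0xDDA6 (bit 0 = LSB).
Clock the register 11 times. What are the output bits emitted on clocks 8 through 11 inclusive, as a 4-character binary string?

1101

reg_0 = 0xDDA6
clock 1: out=0, reg = 0xEED3
clock 2: out=1, reg = 0x7769
clock 3: out=1, reg = 0x3BB4
clock 4: out=0, reg = 0x9DDA
clock 5: out=0, reg = 0xCEED
clock 6: out=1, reg = 0xE776
clock 7: out=0, reg = 0x73BB
clock 8: out=1, reg = 0xB9DD
clock 9: out=1, reg = 0xDCEE
clock 10: out=0, reg = 0x6E77
clock 11: out=1, reg = 0xB73B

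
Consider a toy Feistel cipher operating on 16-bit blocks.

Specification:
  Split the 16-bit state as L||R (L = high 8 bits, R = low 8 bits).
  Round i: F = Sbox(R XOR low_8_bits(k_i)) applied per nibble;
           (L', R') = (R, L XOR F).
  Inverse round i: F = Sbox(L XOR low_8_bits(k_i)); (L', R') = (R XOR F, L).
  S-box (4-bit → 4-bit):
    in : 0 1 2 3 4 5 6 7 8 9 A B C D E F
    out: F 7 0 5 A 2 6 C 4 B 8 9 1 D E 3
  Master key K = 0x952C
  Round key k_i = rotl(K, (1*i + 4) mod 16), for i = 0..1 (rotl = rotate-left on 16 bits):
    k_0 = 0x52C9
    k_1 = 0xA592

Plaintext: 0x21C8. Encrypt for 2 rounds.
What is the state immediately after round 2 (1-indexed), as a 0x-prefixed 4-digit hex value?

0xD662

s_0 = plaintext = 0x21C8
s_1 = Round(s_0, k_0) = 0xC8D6
s_2 = Round(s_1, k_1) = 0xD662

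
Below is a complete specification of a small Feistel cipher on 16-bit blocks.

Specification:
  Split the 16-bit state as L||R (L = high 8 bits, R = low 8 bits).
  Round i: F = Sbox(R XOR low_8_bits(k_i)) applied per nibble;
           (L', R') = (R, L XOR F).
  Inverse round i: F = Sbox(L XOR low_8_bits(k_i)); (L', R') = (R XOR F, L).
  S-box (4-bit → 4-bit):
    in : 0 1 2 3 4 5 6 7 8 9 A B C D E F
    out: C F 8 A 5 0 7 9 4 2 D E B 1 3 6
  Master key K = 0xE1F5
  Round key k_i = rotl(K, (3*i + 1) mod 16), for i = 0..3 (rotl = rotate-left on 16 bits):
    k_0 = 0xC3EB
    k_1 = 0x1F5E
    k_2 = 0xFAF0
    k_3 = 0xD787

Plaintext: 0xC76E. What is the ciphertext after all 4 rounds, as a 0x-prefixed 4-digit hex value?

0xCC22

s_0 = plaintext = 0xC76E
s_1 = Round(s_0, k_0) = 0x6E87
s_2 = Round(s_1, k_1) = 0x877C
s_3 = Round(s_2, k_2) = 0x7CCC
s_4 = Round(s_3, k_3) = 0xCC22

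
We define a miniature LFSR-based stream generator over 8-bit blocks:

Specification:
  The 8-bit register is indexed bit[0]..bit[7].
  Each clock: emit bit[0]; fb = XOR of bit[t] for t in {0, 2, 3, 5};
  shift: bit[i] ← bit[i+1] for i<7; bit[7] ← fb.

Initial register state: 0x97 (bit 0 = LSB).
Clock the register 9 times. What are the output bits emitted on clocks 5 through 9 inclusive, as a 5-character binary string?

10010

reg_0 = 0x97
clock 1: out=1, reg = 0x4B
clock 2: out=1, reg = 0x25
clock 3: out=1, reg = 0x92
clock 4: out=0, reg = 0x49
clock 5: out=1, reg = 0x24
clock 6: out=0, reg = 0x12
clock 7: out=0, reg = 0x09
clock 8: out=1, reg = 0x04
clock 9: out=0, reg = 0x82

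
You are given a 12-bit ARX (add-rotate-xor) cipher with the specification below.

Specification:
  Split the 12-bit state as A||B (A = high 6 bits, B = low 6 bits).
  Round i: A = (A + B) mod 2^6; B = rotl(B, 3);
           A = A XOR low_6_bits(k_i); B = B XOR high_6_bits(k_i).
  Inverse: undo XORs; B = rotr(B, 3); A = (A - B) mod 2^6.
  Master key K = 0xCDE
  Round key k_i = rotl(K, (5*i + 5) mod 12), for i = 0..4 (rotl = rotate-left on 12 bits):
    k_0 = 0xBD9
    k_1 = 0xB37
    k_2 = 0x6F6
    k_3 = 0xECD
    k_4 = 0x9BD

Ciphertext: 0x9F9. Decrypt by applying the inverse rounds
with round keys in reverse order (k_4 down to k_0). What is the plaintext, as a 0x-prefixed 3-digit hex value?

s_0 = ciphertext = 0x9F9
s_1 = InvRound(s_0, k_4) = 0x7FB
s_2 = InvRound(s_1, k_3) = 0x480
s_3 = InvRound(s_2, k_2) = 0x25B
s_4 = InvRound(s_3, k_1) = 0x03E
s_5 = InvRound(s_4, k_0) = 0x3CA

0x3CA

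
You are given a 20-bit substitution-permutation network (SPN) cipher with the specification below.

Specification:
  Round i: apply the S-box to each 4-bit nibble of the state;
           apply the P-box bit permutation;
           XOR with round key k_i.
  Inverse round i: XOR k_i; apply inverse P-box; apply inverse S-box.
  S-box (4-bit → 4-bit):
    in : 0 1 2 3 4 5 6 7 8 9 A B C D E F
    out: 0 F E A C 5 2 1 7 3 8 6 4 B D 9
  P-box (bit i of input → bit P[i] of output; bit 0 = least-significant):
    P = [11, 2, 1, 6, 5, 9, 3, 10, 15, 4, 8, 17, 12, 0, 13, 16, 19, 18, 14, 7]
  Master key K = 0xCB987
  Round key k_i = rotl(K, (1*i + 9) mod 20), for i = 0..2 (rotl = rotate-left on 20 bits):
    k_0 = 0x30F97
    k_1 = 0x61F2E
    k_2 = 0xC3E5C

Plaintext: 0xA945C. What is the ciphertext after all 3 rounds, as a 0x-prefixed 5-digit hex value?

0x18308

s_0 = plaintext = 0xA945C
s_1 = Round(s_0, k_0) = 0x11E3C
s_2 = Round(s_1, k_1) = 0x9E8AD
s_3 = Round(s_2, k_2) = 0x18308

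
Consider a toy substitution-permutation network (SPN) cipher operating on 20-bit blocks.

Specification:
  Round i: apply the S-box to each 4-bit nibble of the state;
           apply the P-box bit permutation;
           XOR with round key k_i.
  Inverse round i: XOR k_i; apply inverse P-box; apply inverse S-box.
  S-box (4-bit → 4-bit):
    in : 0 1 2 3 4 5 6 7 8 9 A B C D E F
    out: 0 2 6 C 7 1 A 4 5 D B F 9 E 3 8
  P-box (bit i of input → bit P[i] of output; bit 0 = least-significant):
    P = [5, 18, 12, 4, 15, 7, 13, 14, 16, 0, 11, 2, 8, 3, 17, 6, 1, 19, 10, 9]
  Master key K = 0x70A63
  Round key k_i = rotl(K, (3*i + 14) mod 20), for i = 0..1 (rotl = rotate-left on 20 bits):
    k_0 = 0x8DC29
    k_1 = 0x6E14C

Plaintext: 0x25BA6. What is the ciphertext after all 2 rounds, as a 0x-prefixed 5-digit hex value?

s_0 = plaintext = 0x25BA6
s_1 = Round(s_0, k_0) = 0x511BC
s_2 = Round(s_1, k_1) = 0x601F7

0x601F7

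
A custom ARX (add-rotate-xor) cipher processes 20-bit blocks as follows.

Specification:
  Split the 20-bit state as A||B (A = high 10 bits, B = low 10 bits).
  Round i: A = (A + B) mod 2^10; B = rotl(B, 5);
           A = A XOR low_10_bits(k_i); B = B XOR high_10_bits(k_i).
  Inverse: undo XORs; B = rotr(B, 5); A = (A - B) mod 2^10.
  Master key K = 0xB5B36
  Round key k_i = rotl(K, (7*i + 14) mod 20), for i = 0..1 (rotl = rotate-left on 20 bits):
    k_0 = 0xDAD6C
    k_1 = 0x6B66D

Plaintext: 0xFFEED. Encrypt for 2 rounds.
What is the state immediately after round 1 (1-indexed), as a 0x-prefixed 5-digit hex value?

0xE02DC

s_0 = plaintext = 0xFFEED
s_1 = Round(s_0, k_0) = 0xE02DC
s_2 = Round(s_1, k_1) = 0x0C63B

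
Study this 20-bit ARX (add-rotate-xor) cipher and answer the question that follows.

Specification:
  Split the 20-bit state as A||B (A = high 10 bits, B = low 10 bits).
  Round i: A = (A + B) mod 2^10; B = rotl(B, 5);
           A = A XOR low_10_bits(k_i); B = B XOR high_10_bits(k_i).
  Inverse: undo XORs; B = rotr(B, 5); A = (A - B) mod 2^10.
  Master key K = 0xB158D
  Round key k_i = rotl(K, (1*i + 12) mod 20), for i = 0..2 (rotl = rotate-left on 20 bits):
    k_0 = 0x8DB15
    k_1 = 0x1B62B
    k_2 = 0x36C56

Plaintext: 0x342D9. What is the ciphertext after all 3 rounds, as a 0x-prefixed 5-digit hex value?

s_0 = plaintext = 0x342D9
s_1 = Round(s_0, k_0) = 0x2F100
s_2 = Round(s_1, k_1) = 0xE5C65
s_3 = Round(s_2, k_2) = 0xEA878

0xEA878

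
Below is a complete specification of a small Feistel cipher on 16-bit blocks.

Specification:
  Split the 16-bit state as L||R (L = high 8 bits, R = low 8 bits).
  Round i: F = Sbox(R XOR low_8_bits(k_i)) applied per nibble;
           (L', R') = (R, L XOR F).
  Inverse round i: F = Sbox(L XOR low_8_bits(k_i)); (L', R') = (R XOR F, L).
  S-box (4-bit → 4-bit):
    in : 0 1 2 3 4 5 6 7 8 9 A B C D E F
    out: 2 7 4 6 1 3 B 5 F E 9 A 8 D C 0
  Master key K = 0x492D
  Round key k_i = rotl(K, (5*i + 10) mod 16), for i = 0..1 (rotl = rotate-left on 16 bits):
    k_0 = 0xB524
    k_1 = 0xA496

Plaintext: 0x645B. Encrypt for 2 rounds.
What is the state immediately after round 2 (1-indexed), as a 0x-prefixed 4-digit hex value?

0x34CF

s_0 = plaintext = 0x645B
s_1 = Round(s_0, k_0) = 0x5B34
s_2 = Round(s_1, k_1) = 0x34CF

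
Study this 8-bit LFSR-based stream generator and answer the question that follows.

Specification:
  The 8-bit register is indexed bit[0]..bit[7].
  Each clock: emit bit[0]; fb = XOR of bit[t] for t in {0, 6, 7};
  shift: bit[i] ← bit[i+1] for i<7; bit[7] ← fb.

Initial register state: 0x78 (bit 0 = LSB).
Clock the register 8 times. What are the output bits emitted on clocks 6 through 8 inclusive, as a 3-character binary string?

110

reg_0 = 0x78
clock 1: out=0, reg = 0xBC
clock 2: out=0, reg = 0xDE
clock 3: out=0, reg = 0x6F
clock 4: out=1, reg = 0x37
clock 5: out=1, reg = 0x9B
clock 6: out=1, reg = 0x4D
clock 7: out=1, reg = 0x26
clock 8: out=0, reg = 0x13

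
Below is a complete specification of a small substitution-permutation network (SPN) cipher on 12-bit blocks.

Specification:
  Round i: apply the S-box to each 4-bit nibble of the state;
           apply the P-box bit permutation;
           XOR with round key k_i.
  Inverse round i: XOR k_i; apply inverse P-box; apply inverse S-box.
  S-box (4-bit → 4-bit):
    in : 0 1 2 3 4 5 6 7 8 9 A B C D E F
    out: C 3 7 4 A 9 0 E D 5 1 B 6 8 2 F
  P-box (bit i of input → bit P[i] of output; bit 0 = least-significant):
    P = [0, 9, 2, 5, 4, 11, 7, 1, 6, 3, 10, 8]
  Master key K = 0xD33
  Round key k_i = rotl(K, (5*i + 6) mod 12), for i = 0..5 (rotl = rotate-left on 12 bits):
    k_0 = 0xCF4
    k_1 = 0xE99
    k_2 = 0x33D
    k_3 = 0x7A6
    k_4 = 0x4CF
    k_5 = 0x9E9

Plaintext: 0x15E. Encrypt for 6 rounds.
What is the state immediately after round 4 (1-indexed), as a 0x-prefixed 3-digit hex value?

s_0 = plaintext = 0x15E
s_1 = Round(s_0, k_0) = 0xEAE
s_2 = Round(s_1, k_1) = 0xC81
s_3 = Round(s_2, k_2) = 0x5A6
s_4 = Round(s_3, k_3) = 0x6F6
s_5 = Round(s_4, k_4) = 0xC5D
s_6 = Round(s_5, k_5) = 0xDD3

0x6F6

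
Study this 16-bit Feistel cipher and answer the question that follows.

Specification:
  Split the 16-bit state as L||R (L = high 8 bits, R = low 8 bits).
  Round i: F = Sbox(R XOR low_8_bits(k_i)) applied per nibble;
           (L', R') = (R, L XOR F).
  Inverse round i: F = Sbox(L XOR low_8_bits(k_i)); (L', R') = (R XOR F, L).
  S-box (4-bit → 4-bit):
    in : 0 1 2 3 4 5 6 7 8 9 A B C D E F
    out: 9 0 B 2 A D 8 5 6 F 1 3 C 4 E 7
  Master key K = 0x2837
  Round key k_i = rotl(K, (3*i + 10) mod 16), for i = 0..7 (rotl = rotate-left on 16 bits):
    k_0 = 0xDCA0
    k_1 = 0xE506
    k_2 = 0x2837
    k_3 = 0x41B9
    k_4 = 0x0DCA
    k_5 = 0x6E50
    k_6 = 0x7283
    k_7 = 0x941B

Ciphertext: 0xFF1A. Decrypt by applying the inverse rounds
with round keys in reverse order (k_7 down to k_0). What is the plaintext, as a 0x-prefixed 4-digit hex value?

0x9B3B

s_0 = ciphertext = 0xFF1A
s_1 = InvRound(s_0, k_7) = 0xF0FF
s_2 = InvRound(s_1, k_6) = 0xADF0
s_3 = InvRound(s_2, k_5) = 0x84AD
s_4 = InvRound(s_3, k_4) = 0x0384
s_5 = InvRound(s_4, k_3) = 0xB503
s_6 = InvRound(s_5, k_2) = 0x68B5
s_7 = InvRound(s_6, k_1) = 0x3B68
s_8 = InvRound(s_7, k_0) = 0x9B3B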